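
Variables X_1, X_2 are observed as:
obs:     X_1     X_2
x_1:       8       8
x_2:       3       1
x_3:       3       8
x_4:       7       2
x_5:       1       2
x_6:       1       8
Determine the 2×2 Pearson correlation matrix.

Step 1 — column means:
  mean(X_1) = (8 + 3 + 3 + 7 + 1 + 1) / 6 = 23/6 = 3.8333
  mean(X_2) = (8 + 1 + 8 + 2 + 2 + 8) / 6 = 29/6 = 4.8333

Step 2 — sample variances and covariances s[i,j] = (1/(n-1)) · Σ_k (x_{k,i} - mean_i) · (x_{k,j} - mean_j), with n-1 = 5:
  s[X_1,X_1] = ((4.1667)·(4.1667) + (-0.8333)·(-0.8333) + (-0.8333)·(-0.8333) + (3.1667)·(3.1667) + (-2.8333)·(-2.8333) + (-2.8333)·(-2.8333)) / 5 = 44.8333/5 = 8.9667
  s[X_1,X_2] = ((4.1667)·(3.1667) + (-0.8333)·(-3.8333) + (-0.8333)·(3.1667) + (3.1667)·(-2.8333) + (-2.8333)·(-2.8333) + (-2.8333)·(3.1667)) / 5 = 3.8333/5 = 0.7667
  s[X_2,X_2] = ((3.1667)·(3.1667) + (-3.8333)·(-3.8333) + (3.1667)·(3.1667) + (-2.8333)·(-2.8333) + (-2.8333)·(-2.8333) + (3.1667)·(3.1667)) / 5 = 60.8333/5 = 12.1667
  Sample standard deviations s_i = √(s[i,i]):
  s(X_1) = √(8.9667) = 2.9944
  s(X_2) = √(12.1667) = 3.4881

Step 3 — r_{ij} = s_{ij} / (s_i · s_j):
  r[X_1,X_1] = 1 (diagonal).
  r[X_1,X_2] = 0.7667 / (2.9944 · 3.4881) = 0.7667 / 10.4448 = 0.0734
  r[X_2,X_2] = 1 (diagonal).

R is symmetric with unit diagonal. Assembling:

R = [[1, 0.0734],
 [0.0734, 1]]


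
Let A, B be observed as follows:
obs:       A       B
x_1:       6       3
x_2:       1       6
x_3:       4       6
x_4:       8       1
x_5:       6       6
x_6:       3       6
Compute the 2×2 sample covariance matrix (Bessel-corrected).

Step 1 — column means:
  mean(A) = (6 + 1 + 4 + 8 + 6 + 3) / 6 = 28/6 = 4.6667
  mean(B) = (3 + 6 + 6 + 1 + 6 + 6) / 6 = 28/6 = 4.6667

Step 2 — sample covariance S[i,j] = (1/(n-1)) · Σ_k (x_{k,i} - mean_i) · (x_{k,j} - mean_j), with n-1 = 5.
  S[A,A] = ((1.3333)·(1.3333) + (-3.6667)·(-3.6667) + (-0.6667)·(-0.6667) + (3.3333)·(3.3333) + (1.3333)·(1.3333) + (-1.6667)·(-1.6667)) / 5 = 31.3333/5 = 6.2667
  S[A,B] = ((1.3333)·(-1.6667) + (-3.6667)·(1.3333) + (-0.6667)·(1.3333) + (3.3333)·(-3.6667) + (1.3333)·(1.3333) + (-1.6667)·(1.3333)) / 5 = -20.6667/5 = -4.1333
  S[B,B] = ((-1.6667)·(-1.6667) + (1.3333)·(1.3333) + (1.3333)·(1.3333) + (-3.6667)·(-3.6667) + (1.3333)·(1.3333) + (1.3333)·(1.3333)) / 5 = 23.3333/5 = 4.6667

S is symmetric (S[j,i] = S[i,j]). Assembling:

S = [[6.2667, -4.1333],
 [-4.1333, 4.6667]]


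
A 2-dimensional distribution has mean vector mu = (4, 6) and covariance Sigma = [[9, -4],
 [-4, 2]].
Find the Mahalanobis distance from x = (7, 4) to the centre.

Step 1 — centre the observation: (x - mu) = (3, -2).

Step 2 — invert Sigma. det(Sigma) = 9·2 - (-4)² = 2.
  Sigma^{-1} = (1/det) · [[d, -b], [-b, a]] = [[1, 2],
 [2, 4.5]].

Step 3 — form the quadratic (x - mu)^T · Sigma^{-1} · (x - mu):
  Sigma^{-1} · (x - mu) = (-1, -3).
  (x - mu)^T · [Sigma^{-1} · (x - mu)] = (3)·(-1) + (-2)·(-3) = 3.

Step 4 — take square root: d = √(3) ≈ 1.7321.

d(x, mu) = √(3) ≈ 1.7321


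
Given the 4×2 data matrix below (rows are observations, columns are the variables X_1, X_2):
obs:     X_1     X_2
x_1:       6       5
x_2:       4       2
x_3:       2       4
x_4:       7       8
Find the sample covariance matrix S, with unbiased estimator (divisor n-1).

Step 1 — column means:
  mean(X_1) = (6 + 4 + 2 + 7) / 4 = 19/4 = 4.75
  mean(X_2) = (5 + 2 + 4 + 8) / 4 = 19/4 = 4.75

Step 2 — sample covariance S[i,j] = (1/(n-1)) · Σ_k (x_{k,i} - mean_i) · (x_{k,j} - mean_j), with n-1 = 3.
  S[X_1,X_1] = ((1.25)·(1.25) + (-0.75)·(-0.75) + (-2.75)·(-2.75) + (2.25)·(2.25)) / 3 = 14.75/3 = 4.9167
  S[X_1,X_2] = ((1.25)·(0.25) + (-0.75)·(-2.75) + (-2.75)·(-0.75) + (2.25)·(3.25)) / 3 = 11.75/3 = 3.9167
  S[X_2,X_2] = ((0.25)·(0.25) + (-2.75)·(-2.75) + (-0.75)·(-0.75) + (3.25)·(3.25)) / 3 = 18.75/3 = 6.25

S is symmetric (S[j,i] = S[i,j]). Assembling:

S = [[4.9167, 3.9167],
 [3.9167, 6.25]]


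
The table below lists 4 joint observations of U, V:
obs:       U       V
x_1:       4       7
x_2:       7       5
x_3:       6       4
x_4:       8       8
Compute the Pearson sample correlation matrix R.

Step 1 — column means:
  mean(U) = (4 + 7 + 6 + 8) / 4 = 25/4 = 6.25
  mean(V) = (7 + 5 + 4 + 8) / 4 = 24/4 = 6

Step 2 — sample variances and covariances s[i,j] = (1/(n-1)) · Σ_k (x_{k,i} - mean_i) · (x_{k,j} - mean_j), with n-1 = 3:
  s[U,U] = ((-2.25)·(-2.25) + (0.75)·(0.75) + (-0.25)·(-0.25) + (1.75)·(1.75)) / 3 = 8.75/3 = 2.9167
  s[U,V] = ((-2.25)·(1) + (0.75)·(-1) + (-0.25)·(-2) + (1.75)·(2)) / 3 = 1/3 = 0.3333
  s[V,V] = ((1)·(1) + (-1)·(-1) + (-2)·(-2) + (2)·(2)) / 3 = 10/3 = 3.3333
  Sample standard deviations s_i = √(s[i,i]):
  s(U) = √(2.9167) = 1.7078
  s(V) = √(3.3333) = 1.8257

Step 3 — r_{ij} = s_{ij} / (s_i · s_j):
  r[U,U] = 1 (diagonal).
  r[U,V] = 0.3333 / (1.7078 · 1.8257) = 0.3333 / 3.118 = 0.1069
  r[V,V] = 1 (diagonal).

R is symmetric with unit diagonal. Assembling:

R = [[1, 0.1069],
 [0.1069, 1]]


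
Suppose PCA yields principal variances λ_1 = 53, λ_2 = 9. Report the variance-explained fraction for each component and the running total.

Step 1 — total variance = trace(Sigma) = Σ λ_i = 53 + 9 = 62.

Step 2 — fraction explained by component i = λ_i / Σ λ:
  PC1: 53/62 = 0.8548
  PC2: 9/62 = 0.1452

Step 3 — cumulative fraction after k components = (λ_1 + ... + λ_k) / Σ λ:
  k = 1: 53/62 = 0.8548
  k = 2: (53 + 9)/62 = 62/62 = 1

Summary (fraction, with percent):

explained: PC1 0.8548 (85.48%), PC2 0.1452 (14.52%);  cumulative: 0.8548, 1


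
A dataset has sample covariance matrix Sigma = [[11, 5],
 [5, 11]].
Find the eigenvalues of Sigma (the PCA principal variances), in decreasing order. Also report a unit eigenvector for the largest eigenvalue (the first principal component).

Step 1 — characteristic polynomial of 2×2 Sigma:
  det(Sigma - λI) = λ² - trace · λ + det = 0.
  trace = 11 + 11 = 22, det = 11·11 - (5)² = 96.
Step 2 — discriminant:
  Δ = trace² - 4·det = 484 - 384 = 100.
Step 3 — eigenvalues:
  λ = (trace ± √Δ)/2 = (22 ± 10)/2,
  λ_1 = 16,  λ_2 = 6.

Step 4 — unit eigenvector for λ_1: solve (Sigma - λ_1 I)v = 0. First row:
  (11 - 16)·v_x + (5)·v_y = 0, i.e. (-5)·v_x + (5)·v_y = 0,
  so v ∝ (b, λ_1 - a) = (5, 5) = u.
  ||u|| = √((5)² + (5)²) = √(50) ≈ 7.0711,
  v_1 = u/||u|| ≈ (0.7071, 0.7071) (||v_1|| = 1).

λ_1 = 16,  λ_2 = 6;  v_1 ≈ (0.7071, 0.7071)


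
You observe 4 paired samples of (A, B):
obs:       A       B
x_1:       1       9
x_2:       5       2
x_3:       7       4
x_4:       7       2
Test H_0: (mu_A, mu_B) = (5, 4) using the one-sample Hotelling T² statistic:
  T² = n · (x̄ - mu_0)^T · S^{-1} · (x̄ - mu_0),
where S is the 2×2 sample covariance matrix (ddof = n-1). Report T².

Step 1 — sample mean vector:
  mean(A) = (1 + 5 + 7 + 7) / 4 = 20/4 = 5
  mean(B) = (9 + 2 + 4 + 2) / 4 = 17/4 = 4.25
  x̄ = (5, 4.25),  deviation x̄ - mu_0 = (5, 4.25) - (5, 4) = (0, 0.25).

Step 2 — sample covariance matrix, S[i,j] = (1/(n-1)) · Σ_k (x_{k,i} - mean_i) · (x_{k,j} - mean_j), divisor n-1 = 3:
  S[A,A] = ((-4)·(-4) + (0)·(0) + (2)·(2) + (2)·(2)) / 3 = 24/3 = 8
  S[A,B] = ((-4)·(4.75) + (0)·(-2.25) + (2)·(-0.25) + (2)·(-2.25)) / 3 = -24/3 = -8
  S[B,B] = ((4.75)·(4.75) + (-2.25)·(-2.25) + (-0.25)·(-0.25) + (-2.25)·(-2.25)) / 3 = 32.75/3 = 10.9167
  S = [[8, -8],
 [-8, 10.9167]].

Step 3 — invert S. det(S) = 8·10.9167 - (-8)² = 23.3333.
  S^{-1} = (1/det) · [[d, -b], [-b, a]] = [[0.4679, 0.3429],
 [0.3429, 0.3429]].

Step 4 — quadratic form (x̄ - mu_0)^T · S^{-1} · (x̄ - mu_0):
  S^{-1} · (x̄ - mu_0) = (0.0857, 0.0857),
  (x̄ - mu_0)^T · [...] = (0)·(0.0857) + (0.25)·(0.0857) = 0.0214.

Step 5 — scale by n: T² = 4 · 0.0214 = 0.0857.

T² ≈ 0.0857


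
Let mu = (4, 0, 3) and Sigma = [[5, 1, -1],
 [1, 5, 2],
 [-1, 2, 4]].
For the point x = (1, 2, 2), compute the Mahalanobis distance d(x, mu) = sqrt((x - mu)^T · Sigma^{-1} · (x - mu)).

Step 1 — centre the observation: (x - mu) = (-3, 2, -1).

Step 2 — invert Sigma (cofactor / det for 3×3, or solve directly):
  Sigma^{-1} = [[0.2388, -0.0896, 0.1045],
 [-0.0896, 0.2836, -0.1642],
 [0.1045, -0.1642, 0.3582]].

Step 3 — form the quadratic (x - mu)^T · Sigma^{-1} · (x - mu):
  Sigma^{-1} · (x - mu) = (-1, 1, -1).
  (x - mu)^T · [Sigma^{-1} · (x - mu)] = (-3)·(-1) + (2)·(1) + (-1)·(-1) = 6.

Step 4 — take square root: d = √(6) ≈ 2.4495.

d(x, mu) = √(6) ≈ 2.4495


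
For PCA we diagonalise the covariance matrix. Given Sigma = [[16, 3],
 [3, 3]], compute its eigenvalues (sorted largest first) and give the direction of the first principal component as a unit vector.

Step 1 — characteristic polynomial of 2×2 Sigma:
  det(Sigma - λI) = λ² - trace · λ + det = 0.
  trace = 16 + 3 = 19, det = 16·3 - (3)² = 39.
Step 2 — discriminant:
  Δ = trace² - 4·det = 361 - 156 = 205.
Step 3 — eigenvalues:
  λ = (trace ± √Δ)/2 = (19 ± 14.3178)/2,
  λ_1 = 16.6589,  λ_2 = 2.3411.

Step 4 — unit eigenvector for λ_1: solve (Sigma - λ_1 I)v = 0. First row:
  (16 - 16.6589)·v_x + (3)·v_y = 0, i.e. (-0.6589)·v_x + (3)·v_y = 0,
  so v ∝ (b, λ_1 - a) = (3, 0.6589) = u.
  ||u|| = √((3)² + (0.6589)²) = √(9.4342) ≈ 3.0715,
  v_1 = u/||u|| ≈ (0.9767, 0.2145) (||v_1|| = 1).

λ_1 = 16.6589,  λ_2 = 2.3411;  v_1 ≈ (0.9767, 0.2145)


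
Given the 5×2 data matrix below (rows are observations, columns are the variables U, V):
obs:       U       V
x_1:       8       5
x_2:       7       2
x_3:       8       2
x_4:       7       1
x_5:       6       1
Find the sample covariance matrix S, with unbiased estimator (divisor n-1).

Step 1 — column means:
  mean(U) = (8 + 7 + 8 + 7 + 6) / 5 = 36/5 = 7.2
  mean(V) = (5 + 2 + 2 + 1 + 1) / 5 = 11/5 = 2.2

Step 2 — sample covariance S[i,j] = (1/(n-1)) · Σ_k (x_{k,i} - mean_i) · (x_{k,j} - mean_j), with n-1 = 4.
  S[U,U] = ((0.8)·(0.8) + (-0.2)·(-0.2) + (0.8)·(0.8) + (-0.2)·(-0.2) + (-1.2)·(-1.2)) / 4 = 2.8/4 = 0.7
  S[U,V] = ((0.8)·(2.8) + (-0.2)·(-0.2) + (0.8)·(-0.2) + (-0.2)·(-1.2) + (-1.2)·(-1.2)) / 4 = 3.8/4 = 0.95
  S[V,V] = ((2.8)·(2.8) + (-0.2)·(-0.2) + (-0.2)·(-0.2) + (-1.2)·(-1.2) + (-1.2)·(-1.2)) / 4 = 10.8/4 = 2.7

S is symmetric (S[j,i] = S[i,j]). Assembling:

S = [[0.7, 0.95],
 [0.95, 2.7]]


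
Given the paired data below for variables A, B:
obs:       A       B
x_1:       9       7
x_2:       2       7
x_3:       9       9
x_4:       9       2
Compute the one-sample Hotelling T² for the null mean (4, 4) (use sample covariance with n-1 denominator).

Step 1 — sample mean vector:
  mean(A) = (9 + 2 + 9 + 9) / 4 = 29/4 = 7.25
  mean(B) = (7 + 7 + 9 + 2) / 4 = 25/4 = 6.25
  x̄ = (7.25, 6.25),  deviation x̄ - mu_0 = (7.25, 6.25) - (4, 4) = (3.25, 2.25).

Step 2 — sample covariance matrix, S[i,j] = (1/(n-1)) · Σ_k (x_{k,i} - mean_i) · (x_{k,j} - mean_j), divisor n-1 = 3:
  S[A,A] = ((1.75)·(1.75) + (-5.25)·(-5.25) + (1.75)·(1.75) + (1.75)·(1.75)) / 3 = 36.75/3 = 12.25
  S[A,B] = ((1.75)·(0.75) + (-5.25)·(0.75) + (1.75)·(2.75) + (1.75)·(-4.25)) / 3 = -5.25/3 = -1.75
  S[B,B] = ((0.75)·(0.75) + (0.75)·(0.75) + (2.75)·(2.75) + (-4.25)·(-4.25)) / 3 = 26.75/3 = 8.9167
  S = [[12.25, -1.75],
 [-1.75, 8.9167]].

Step 3 — invert S. det(S) = 12.25·8.9167 - (-1.75)² = 106.1667.
  S^{-1} = (1/det) · [[d, -b], [-b, a]] = [[0.084, 0.0165],
 [0.0165, 0.1154]].

Step 4 — quadratic form (x̄ - mu_0)^T · S^{-1} · (x̄ - mu_0):
  S^{-1} · (x̄ - mu_0) = (0.31, 0.3132),
  (x̄ - mu_0)^T · [...] = (3.25)·(0.31) + (2.25)·(0.3132) = 1.7123.

Step 5 — scale by n: T² = 4 · 1.7123 = 6.8493.

T² ≈ 6.8493


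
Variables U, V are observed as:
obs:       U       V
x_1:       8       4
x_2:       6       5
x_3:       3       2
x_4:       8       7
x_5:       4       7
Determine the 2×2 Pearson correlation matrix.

Step 1 — column means:
  mean(U) = (8 + 6 + 3 + 8 + 4) / 5 = 29/5 = 5.8
  mean(V) = (4 + 5 + 2 + 7 + 7) / 5 = 25/5 = 5

Step 2 — sample variances and covariances s[i,j] = (1/(n-1)) · Σ_k (x_{k,i} - mean_i) · (x_{k,j} - mean_j), with n-1 = 4:
  s[U,U] = ((2.2)·(2.2) + (0.2)·(0.2) + (-2.8)·(-2.8) + (2.2)·(2.2) + (-1.8)·(-1.8)) / 4 = 20.8/4 = 5.2
  s[U,V] = ((2.2)·(-1) + (0.2)·(0) + (-2.8)·(-3) + (2.2)·(2) + (-1.8)·(2)) / 4 = 7/4 = 1.75
  s[V,V] = ((-1)·(-1) + (0)·(0) + (-3)·(-3) + (2)·(2) + (2)·(2)) / 4 = 18/4 = 4.5
  Sample standard deviations s_i = √(s[i,i]):
  s(U) = √(5.2) = 2.2804
  s(V) = √(4.5) = 2.1213

Step 3 — r_{ij} = s_{ij} / (s_i · s_j):
  r[U,U] = 1 (diagonal).
  r[U,V] = 1.75 / (2.2804 · 2.1213) = 1.75 / 4.8374 = 0.3618
  r[V,V] = 1 (diagonal).

R is symmetric with unit diagonal. Assembling:

R = [[1, 0.3618],
 [0.3618, 1]]


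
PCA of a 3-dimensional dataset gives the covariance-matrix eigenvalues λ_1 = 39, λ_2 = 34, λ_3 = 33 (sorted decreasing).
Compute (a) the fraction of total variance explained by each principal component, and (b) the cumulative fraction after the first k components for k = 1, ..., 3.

Step 1 — total variance = trace(Sigma) = Σ λ_i = 39 + 34 + 33 = 106.

Step 2 — fraction explained by component i = λ_i / Σ λ:
  PC1: 39/106 = 0.3679
  PC2: 34/106 = 0.3208
  PC3: 33/106 = 0.3113

Step 3 — cumulative fraction after k components = (λ_1 + ... + λ_k) / Σ λ:
  k = 1: 39/106 = 0.3679
  k = 2: (39 + 34)/106 = 73/106 = 0.6887
  k = 3: (39 + 34 + 33)/106 = 106/106 = 1

Summary (fraction, with percent):

explained: PC1 0.3679 (36.79%), PC2 0.3208 (32.08%), PC3 0.3113 (31.13%);  cumulative: 0.3679, 0.6887, 1


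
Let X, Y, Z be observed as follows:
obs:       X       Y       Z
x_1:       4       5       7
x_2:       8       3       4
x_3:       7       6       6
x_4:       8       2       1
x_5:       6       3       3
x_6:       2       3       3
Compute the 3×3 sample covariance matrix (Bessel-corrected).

Step 1 — column means:
  mean(X) = (4 + 8 + 7 + 8 + 6 + 2) / 6 = 35/6 = 5.8333
  mean(Y) = (5 + 3 + 6 + 2 + 3 + 3) / 6 = 22/6 = 3.6667
  mean(Z) = (7 + 4 + 6 + 1 + 3 + 3) / 6 = 24/6 = 4

Step 2 — sample covariance S[i,j] = (1/(n-1)) · Σ_k (x_{k,i} - mean_i) · (x_{k,j} - mean_j), with n-1 = 5.
  S[X,X] = ((-1.8333)·(-1.8333) + (2.1667)·(2.1667) + (1.1667)·(1.1667) + (2.1667)·(2.1667) + (0.1667)·(0.1667) + (-3.8333)·(-3.8333)) / 5 = 28.8333/5 = 5.7667
  S[X,Y] = ((-1.8333)·(1.3333) + (2.1667)·(-0.6667) + (1.1667)·(2.3333) + (2.1667)·(-1.6667) + (0.1667)·(-0.6667) + (-3.8333)·(-0.6667)) / 5 = -2.3333/5 = -0.4667
  S[X,Z] = ((-1.8333)·(3) + (2.1667)·(0) + (1.1667)·(2) + (2.1667)·(-3) + (0.1667)·(-1) + (-3.8333)·(-1)) / 5 = -6/5 = -1.2
  S[Y,Y] = ((1.3333)·(1.3333) + (-0.6667)·(-0.6667) + (2.3333)·(2.3333) + (-1.6667)·(-1.6667) + (-0.6667)·(-0.6667) + (-0.6667)·(-0.6667)) / 5 = 11.3333/5 = 2.2667
  S[Y,Z] = ((1.3333)·(3) + (-0.6667)·(0) + (2.3333)·(2) + (-1.6667)·(-3) + (-0.6667)·(-1) + (-0.6667)·(-1)) / 5 = 15/5 = 3
  S[Z,Z] = ((3)·(3) + (0)·(0) + (2)·(2) + (-3)·(-3) + (-1)·(-1) + (-1)·(-1)) / 5 = 24/5 = 4.8

S is symmetric (S[j,i] = S[i,j]). Assembling:

S = [[5.7667, -0.4667, -1.2],
 [-0.4667, 2.2667, 3],
 [-1.2, 3, 4.8]]


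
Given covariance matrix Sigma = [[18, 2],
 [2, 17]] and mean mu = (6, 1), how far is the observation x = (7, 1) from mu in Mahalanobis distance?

Step 1 — centre the observation: (x - mu) = (1, 0).

Step 2 — invert Sigma. det(Sigma) = 18·17 - (2)² = 302.
  Sigma^{-1} = (1/det) · [[d, -b], [-b, a]] = [[0.0563, -0.0066],
 [-0.0066, 0.0596]].

Step 3 — form the quadratic (x - mu)^T · Sigma^{-1} · (x - mu):
  Sigma^{-1} · (x - mu) = (0.0563, -0.0066).
  (x - mu)^T · [Sigma^{-1} · (x - mu)] = (1)·(0.0563) + (0)·(-0.0066) = 0.0563.

Step 4 — take square root: d = √(0.0563) ≈ 0.2373.

d(x, mu) = √(0.0563) ≈ 0.2373


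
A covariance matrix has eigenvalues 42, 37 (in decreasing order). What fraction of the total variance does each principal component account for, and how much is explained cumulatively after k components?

Step 1 — total variance = trace(Sigma) = Σ λ_i = 42 + 37 = 79.

Step 2 — fraction explained by component i = λ_i / Σ λ:
  PC1: 42/79 = 0.5316
  PC2: 37/79 = 0.4684

Step 3 — cumulative fraction after k components = (λ_1 + ... + λ_k) / Σ λ:
  k = 1: 42/79 = 0.5316
  k = 2: (42 + 37)/79 = 79/79 = 1

Summary (fraction, with percent):

explained: PC1 0.5316 (53.16%), PC2 0.4684 (46.84%);  cumulative: 0.5316, 1


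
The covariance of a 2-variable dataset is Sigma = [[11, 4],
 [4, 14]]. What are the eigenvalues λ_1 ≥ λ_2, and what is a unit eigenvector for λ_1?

Step 1 — characteristic polynomial of 2×2 Sigma:
  det(Sigma - λI) = λ² - trace · λ + det = 0.
  trace = 11 + 14 = 25, det = 11·14 - (4)² = 138.
Step 2 — discriminant:
  Δ = trace² - 4·det = 625 - 552 = 73.
Step 3 — eigenvalues:
  λ = (trace ± √Δ)/2 = (25 ± 8.544)/2,
  λ_1 = 16.772,  λ_2 = 8.228.

Step 4 — unit eigenvector for λ_1: solve (Sigma - λ_1 I)v = 0. First row:
  (11 - 16.772)·v_x + (4)·v_y = 0, i.e. (-5.772)·v_x + (4)·v_y = 0,
  so v ∝ (b, λ_1 - a) = (4, 5.772) = u.
  ||u|| = √((4)² + (5.772)²) = √(49.316) ≈ 7.0225,
  v_1 = u/||u|| ≈ (0.5696, 0.8219) (||v_1|| = 1).

λ_1 = 16.772,  λ_2 = 8.228;  v_1 ≈ (0.5696, 0.8219)


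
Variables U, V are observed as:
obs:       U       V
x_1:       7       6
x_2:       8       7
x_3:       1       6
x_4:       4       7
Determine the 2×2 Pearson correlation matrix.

Step 1 — column means:
  mean(U) = (7 + 8 + 1 + 4) / 4 = 20/4 = 5
  mean(V) = (6 + 7 + 6 + 7) / 4 = 26/4 = 6.5

Step 2 — sample variances and covariances s[i,j] = (1/(n-1)) · Σ_k (x_{k,i} - mean_i) · (x_{k,j} - mean_j), with n-1 = 3:
  s[U,U] = ((2)·(2) + (3)·(3) + (-4)·(-4) + (-1)·(-1)) / 3 = 30/3 = 10
  s[U,V] = ((2)·(-0.5) + (3)·(0.5) + (-4)·(-0.5) + (-1)·(0.5)) / 3 = 2/3 = 0.6667
  s[V,V] = ((-0.5)·(-0.5) + (0.5)·(0.5) + (-0.5)·(-0.5) + (0.5)·(0.5)) / 3 = 1/3 = 0.3333
  Sample standard deviations s_i = √(s[i,i]):
  s(U) = √(10) = 3.1623
  s(V) = √(0.3333) = 0.5774

Step 3 — r_{ij} = s_{ij} / (s_i · s_j):
  r[U,U] = 1 (diagonal).
  r[U,V] = 0.6667 / (3.1623 · 0.5774) = 0.6667 / 1.8257 = 0.3651
  r[V,V] = 1 (diagonal).

R is symmetric with unit diagonal. Assembling:

R = [[1, 0.3651],
 [0.3651, 1]]


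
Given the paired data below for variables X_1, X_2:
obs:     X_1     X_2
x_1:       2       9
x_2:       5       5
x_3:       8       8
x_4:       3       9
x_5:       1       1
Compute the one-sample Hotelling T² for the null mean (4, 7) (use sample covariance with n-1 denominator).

Step 1 — sample mean vector:
  mean(X_1) = (2 + 5 + 8 + 3 + 1) / 5 = 19/5 = 3.8
  mean(X_2) = (9 + 5 + 8 + 9 + 1) / 5 = 32/5 = 6.4
  x̄ = (3.8, 6.4),  deviation x̄ - mu_0 = (3.8, 6.4) - (4, 7) = (-0.2, -0.6).

Step 2 — sample covariance matrix, S[i,j] = (1/(n-1)) · Σ_k (x_{k,i} - mean_i) · (x_{k,j} - mean_j), divisor n-1 = 4:
  S[X_1,X_1] = ((-1.8)·(-1.8) + (1.2)·(1.2) + (4.2)·(4.2) + (-0.8)·(-0.8) + (-2.8)·(-2.8)) / 4 = 30.8/4 = 7.7
  S[X_1,X_2] = ((-1.8)·(2.6) + (1.2)·(-1.4) + (4.2)·(1.6) + (-0.8)·(2.6) + (-2.8)·(-5.4)) / 4 = 13.4/4 = 3.35
  S[X_2,X_2] = ((2.6)·(2.6) + (-1.4)·(-1.4) + (1.6)·(1.6) + (2.6)·(2.6) + (-5.4)·(-5.4)) / 4 = 47.2/4 = 11.8
  S = [[7.7, 3.35],
 [3.35, 11.8]].

Step 3 — invert S. det(S) = 7.7·11.8 - (3.35)² = 79.6375.
  S^{-1} = (1/det) · [[d, -b], [-b, a]] = [[0.1482, -0.0421],
 [-0.0421, 0.0967]].

Step 4 — quadratic form (x̄ - mu_0)^T · S^{-1} · (x̄ - mu_0):
  S^{-1} · (x̄ - mu_0) = (-0.0044, -0.0496),
  (x̄ - mu_0)^T · [...] = (-0.2)·(-0.0044) + (-0.6)·(-0.0496) = 0.0306.

Step 5 — scale by n: T² = 5 · 0.0306 = 0.1532.

T² ≈ 0.1532


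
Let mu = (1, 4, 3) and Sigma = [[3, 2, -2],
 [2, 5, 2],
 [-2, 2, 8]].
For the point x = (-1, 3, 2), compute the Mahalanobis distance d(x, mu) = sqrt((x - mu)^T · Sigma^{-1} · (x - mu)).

Step 1 — centre the observation: (x - mu) = (-2, -1, -1).

Step 2 — invert Sigma (cofactor / det for 3×3, or solve directly):
  Sigma^{-1} = [[0.9, -0.5, 0.35],
 [-0.5, 0.5, -0.25],
 [0.35, -0.25, 0.275]].

Step 3 — form the quadratic (x - mu)^T · Sigma^{-1} · (x - mu):
  Sigma^{-1} · (x - mu) = (-1.65, 0.75, -0.725).
  (x - mu)^T · [Sigma^{-1} · (x - mu)] = (-2)·(-1.65) + (-1)·(0.75) + (-1)·(-0.725) = 3.275.

Step 4 — take square root: d = √(3.275) ≈ 1.8097.

d(x, mu) = √(3.275) ≈ 1.8097


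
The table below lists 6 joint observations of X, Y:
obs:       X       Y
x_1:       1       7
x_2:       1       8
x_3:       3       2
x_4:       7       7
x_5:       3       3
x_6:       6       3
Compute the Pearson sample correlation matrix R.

Step 1 — column means:
  mean(X) = (1 + 1 + 3 + 7 + 3 + 6) / 6 = 21/6 = 3.5
  mean(Y) = (7 + 8 + 2 + 7 + 3 + 3) / 6 = 30/6 = 5

Step 2 — sample variances and covariances s[i,j] = (1/(n-1)) · Σ_k (x_{k,i} - mean_i) · (x_{k,j} - mean_j), with n-1 = 5:
  s[X,X] = ((-2.5)·(-2.5) + (-2.5)·(-2.5) + (-0.5)·(-0.5) + (3.5)·(3.5) + (-0.5)·(-0.5) + (2.5)·(2.5)) / 5 = 31.5/5 = 6.3
  s[X,Y] = ((-2.5)·(2) + (-2.5)·(3) + (-0.5)·(-3) + (3.5)·(2) + (-0.5)·(-2) + (2.5)·(-2)) / 5 = -8/5 = -1.6
  s[Y,Y] = ((2)·(2) + (3)·(3) + (-3)·(-3) + (2)·(2) + (-2)·(-2) + (-2)·(-2)) / 5 = 34/5 = 6.8
  Sample standard deviations s_i = √(s[i,i]):
  s(X) = √(6.3) = 2.51
  s(Y) = √(6.8) = 2.6077

Step 3 — r_{ij} = s_{ij} / (s_i · s_j):
  r[X,X] = 1 (diagonal).
  r[X,Y] = -1.6 / (2.51 · 2.6077) = -1.6 / 6.5452 = -0.2445
  r[Y,Y] = 1 (diagonal).

R is symmetric with unit diagonal. Assembling:

R = [[1, -0.2445],
 [-0.2445, 1]]


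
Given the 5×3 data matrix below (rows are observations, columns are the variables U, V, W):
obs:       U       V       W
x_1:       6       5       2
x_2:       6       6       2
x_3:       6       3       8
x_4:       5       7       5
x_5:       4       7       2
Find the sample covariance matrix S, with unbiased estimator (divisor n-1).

Step 1 — column means:
  mean(U) = (6 + 6 + 6 + 5 + 4) / 5 = 27/5 = 5.4
  mean(V) = (5 + 6 + 3 + 7 + 7) / 5 = 28/5 = 5.6
  mean(W) = (2 + 2 + 8 + 5 + 2) / 5 = 19/5 = 3.8

Step 2 — sample covariance S[i,j] = (1/(n-1)) · Σ_k (x_{k,i} - mean_i) · (x_{k,j} - mean_j), with n-1 = 4.
  S[U,U] = ((0.6)·(0.6) + (0.6)·(0.6) + (0.6)·(0.6) + (-0.4)·(-0.4) + (-1.4)·(-1.4)) / 4 = 3.2/4 = 0.8
  S[U,V] = ((0.6)·(-0.6) + (0.6)·(0.4) + (0.6)·(-2.6) + (-0.4)·(1.4) + (-1.4)·(1.4)) / 4 = -4.2/4 = -1.05
  S[U,W] = ((0.6)·(-1.8) + (0.6)·(-1.8) + (0.6)·(4.2) + (-0.4)·(1.2) + (-1.4)·(-1.8)) / 4 = 2.4/4 = 0.6
  S[V,V] = ((-0.6)·(-0.6) + (0.4)·(0.4) + (-2.6)·(-2.6) + (1.4)·(1.4) + (1.4)·(1.4)) / 4 = 11.2/4 = 2.8
  S[V,W] = ((-0.6)·(-1.8) + (0.4)·(-1.8) + (-2.6)·(4.2) + (1.4)·(1.2) + (1.4)·(-1.8)) / 4 = -11.4/4 = -2.85
  S[W,W] = ((-1.8)·(-1.8) + (-1.8)·(-1.8) + (4.2)·(4.2) + (1.2)·(1.2) + (-1.8)·(-1.8)) / 4 = 28.8/4 = 7.2

S is symmetric (S[j,i] = S[i,j]). Assembling:

S = [[0.8, -1.05, 0.6],
 [-1.05, 2.8, -2.85],
 [0.6, -2.85, 7.2]]


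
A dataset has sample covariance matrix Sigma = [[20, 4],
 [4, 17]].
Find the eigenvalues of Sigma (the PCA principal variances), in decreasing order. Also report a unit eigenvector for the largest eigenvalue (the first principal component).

Step 1 — characteristic polynomial of 2×2 Sigma:
  det(Sigma - λI) = λ² - trace · λ + det = 0.
  trace = 20 + 17 = 37, det = 20·17 - (4)² = 324.
Step 2 — discriminant:
  Δ = trace² - 4·det = 1369 - 1296 = 73.
Step 3 — eigenvalues:
  λ = (trace ± √Δ)/2 = (37 ± 8.544)/2,
  λ_1 = 22.772,  λ_2 = 14.228.

Step 4 — unit eigenvector for λ_1: solve (Sigma - λ_1 I)v = 0. First row:
  (20 - 22.772)·v_x + (4)·v_y = 0, i.e. (-2.772)·v_x + (4)·v_y = 0,
  so v ∝ (b, λ_1 - a) = (4, 2.772) = u.
  ||u|| = √((4)² + (2.772)²) = √(23.684) ≈ 4.8666,
  v_1 = u/||u|| ≈ (0.8219, 0.5696) (||v_1|| = 1).

λ_1 = 22.772,  λ_2 = 14.228;  v_1 ≈ (0.8219, 0.5696)


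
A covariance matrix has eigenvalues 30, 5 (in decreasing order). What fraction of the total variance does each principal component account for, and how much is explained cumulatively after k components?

Step 1 — total variance = trace(Sigma) = Σ λ_i = 30 + 5 = 35.

Step 2 — fraction explained by component i = λ_i / Σ λ:
  PC1: 30/35 = 0.8571
  PC2: 5/35 = 0.1429

Step 3 — cumulative fraction after k components = (λ_1 + ... + λ_k) / Σ λ:
  k = 1: 30/35 = 0.8571
  k = 2: (30 + 5)/35 = 35/35 = 1

Summary (fraction, with percent):

explained: PC1 0.8571 (85.71%), PC2 0.1429 (14.29%);  cumulative: 0.8571, 1


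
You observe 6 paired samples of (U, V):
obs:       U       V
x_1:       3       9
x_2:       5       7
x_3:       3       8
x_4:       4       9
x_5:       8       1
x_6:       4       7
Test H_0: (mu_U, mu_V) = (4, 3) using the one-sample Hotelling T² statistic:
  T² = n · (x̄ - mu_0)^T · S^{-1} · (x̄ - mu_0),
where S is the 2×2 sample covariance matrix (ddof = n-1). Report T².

Step 1 — sample mean vector:
  mean(U) = (3 + 5 + 3 + 4 + 8 + 4) / 6 = 27/6 = 4.5
  mean(V) = (9 + 7 + 8 + 9 + 1 + 7) / 6 = 41/6 = 6.8333
  x̄ = (4.5, 6.8333),  deviation x̄ - mu_0 = (4.5, 6.8333) - (4, 3) = (0.5, 3.8333).

Step 2 — sample covariance matrix, S[i,j] = (1/(n-1)) · Σ_k (x_{k,i} - mean_i) · (x_{k,j} - mean_j), divisor n-1 = 5:
  S[U,U] = ((-1.5)·(-1.5) + (0.5)·(0.5) + (-1.5)·(-1.5) + (-0.5)·(-0.5) + (3.5)·(3.5) + (-0.5)·(-0.5)) / 5 = 17.5/5 = 3.5
  S[U,V] = ((-1.5)·(2.1667) + (0.5)·(0.1667) + (-1.5)·(1.1667) + (-0.5)·(2.1667) + (3.5)·(-5.8333) + (-0.5)·(0.1667)) / 5 = -26.5/5 = -5.3
  S[V,V] = ((2.1667)·(2.1667) + (0.1667)·(0.1667) + (1.1667)·(1.1667) + (2.1667)·(2.1667) + (-5.8333)·(-5.8333) + (0.1667)·(0.1667)) / 5 = 44.8333/5 = 8.9667
  S = [[3.5, -5.3],
 [-5.3, 8.9667]].

Step 3 — invert S. det(S) = 3.5·8.9667 - (-5.3)² = 3.2933.
  S^{-1} = (1/det) · [[d, -b], [-b, a]] = [[2.7227, 1.6093],
 [1.6093, 1.0628]].

Step 4 — quadratic form (x̄ - mu_0)^T · S^{-1} · (x̄ - mu_0):
  S^{-1} · (x̄ - mu_0) = (7.5304, 4.8785),
  (x̄ - mu_0)^T · [...] = (0.5)·(7.5304) + (3.8333)·(4.8785) = 22.4663.

Step 5 — scale by n: T² = 6 · 22.4663 = 134.7976.

T² ≈ 134.7976


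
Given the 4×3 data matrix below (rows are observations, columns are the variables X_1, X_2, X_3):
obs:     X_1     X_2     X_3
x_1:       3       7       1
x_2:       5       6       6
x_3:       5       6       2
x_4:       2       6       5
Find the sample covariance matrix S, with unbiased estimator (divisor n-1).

Step 1 — column means:
  mean(X_1) = (3 + 5 + 5 + 2) / 4 = 15/4 = 3.75
  mean(X_2) = (7 + 6 + 6 + 6) / 4 = 25/4 = 6.25
  mean(X_3) = (1 + 6 + 2 + 5) / 4 = 14/4 = 3.5

Step 2 — sample covariance S[i,j] = (1/(n-1)) · Σ_k (x_{k,i} - mean_i) · (x_{k,j} - mean_j), with n-1 = 3.
  S[X_1,X_1] = ((-0.75)·(-0.75) + (1.25)·(1.25) + (1.25)·(1.25) + (-1.75)·(-1.75)) / 3 = 6.75/3 = 2.25
  S[X_1,X_2] = ((-0.75)·(0.75) + (1.25)·(-0.25) + (1.25)·(-0.25) + (-1.75)·(-0.25)) / 3 = -0.75/3 = -0.25
  S[X_1,X_3] = ((-0.75)·(-2.5) + (1.25)·(2.5) + (1.25)·(-1.5) + (-1.75)·(1.5)) / 3 = 0.5/3 = 0.1667
  S[X_2,X_2] = ((0.75)·(0.75) + (-0.25)·(-0.25) + (-0.25)·(-0.25) + (-0.25)·(-0.25)) / 3 = 0.75/3 = 0.25
  S[X_2,X_3] = ((0.75)·(-2.5) + (-0.25)·(2.5) + (-0.25)·(-1.5) + (-0.25)·(1.5)) / 3 = -2.5/3 = -0.8333
  S[X_3,X_3] = ((-2.5)·(-2.5) + (2.5)·(2.5) + (-1.5)·(-1.5) + (1.5)·(1.5)) / 3 = 17/3 = 5.6667

S is symmetric (S[j,i] = S[i,j]). Assembling:

S = [[2.25, -0.25, 0.1667],
 [-0.25, 0.25, -0.8333],
 [0.1667, -0.8333, 5.6667]]


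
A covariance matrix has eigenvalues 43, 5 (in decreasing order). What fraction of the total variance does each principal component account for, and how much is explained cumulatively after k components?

Step 1 — total variance = trace(Sigma) = Σ λ_i = 43 + 5 = 48.

Step 2 — fraction explained by component i = λ_i / Σ λ:
  PC1: 43/48 = 0.8958
  PC2: 5/48 = 0.1042

Step 3 — cumulative fraction after k components = (λ_1 + ... + λ_k) / Σ λ:
  k = 1: 43/48 = 0.8958
  k = 2: (43 + 5)/48 = 48/48 = 1

Summary (fraction, with percent):

explained: PC1 0.8958 (89.58%), PC2 0.1042 (10.42%);  cumulative: 0.8958, 1


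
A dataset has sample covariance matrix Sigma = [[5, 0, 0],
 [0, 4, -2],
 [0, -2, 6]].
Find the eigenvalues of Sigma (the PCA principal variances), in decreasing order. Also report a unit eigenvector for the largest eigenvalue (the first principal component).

Step 1 — characteristic polynomial p(λ) = det(λI - Sigma) = λ³ - tr·λ² + c_1·λ - det, where tr = trace, c_1 = sum of the principal 2×2 minors, det = det(Sigma):
  tr = 5 + 4 + 6 = 15,
  c_1 = (5·4 - (0)²) + (5·6 - (0)²) + (4·6 - (-2)²) = 20 + 30 + 20 = 70,
  det = 5·(4·6 - (-2)²) - (0)·((0)·6 - (-2)·(0)) + (0)·((0)·(-2) - 4·(0)) = 5·(20) - (0)·(0) + (0)·(0) = 100.
  So p(λ) = λ³ - 15λ² + 70λ - 100.
Step 2 — look for an integer root (rational root theorem: any rational root is an integer divisor of 100). Testing λ = 5:
  p(5) = 125 - 375 + 350 - 100 = 0  ✓
  Dividing out (λ - 5): p(λ) = (λ - 5)(λ² - 10λ + 20).
Step 3 — remaining eigenvalues from the quadratic λ² - 10λ + 20 = 0:
  Δ = 10² - 4·20 = 100 - 80 = 20,  λ = (10 ± √20)/2 = (10 ± 4.4721)/2 ≈ 7.2361 or 2.7639.
  Sorted: λ_1 = 7.2361,  λ_2 = 5,  λ_3 = 2.7639  (check: sum = 15 = tr ✓).

Step 4 — unit eigenvector for λ_1 ≈ 7.2361: v spans the null space of (Sigma - λ_1 I), whose rows are
  r_1 = (-2.2361, 0, 0),  r_2 = (0, -3.2361, -2),  r_3 = (0, -2, -1.2361).
  v is orthogonal to every row, so take v ∝ r_1 × r_2 = ((0)·(-2) - (0)·(-3.2361), (0)·(0) - (-2.2361)·(-2), (-2.2361)·(-3.2361) - (0)·(0)) ≈ (0, -4.4721, 7.2361).
  Rescale (multiply by -1 so the first nonzero entry is positive): u = (0, 4.4721, -7.2361).
  ||u|| = √((0)² + (4.4721)² + (-7.2361)²) = √(72.3607) ≈ 8.5065,  v_1 = u/||u|| ≈ (0, 0.5257, -0.8507) (||v_1|| = 1).

λ_1 = 7.2361,  λ_2 = 5,  λ_3 = 2.7639;  v_1 ≈ (0, 0.5257, -0.8507)


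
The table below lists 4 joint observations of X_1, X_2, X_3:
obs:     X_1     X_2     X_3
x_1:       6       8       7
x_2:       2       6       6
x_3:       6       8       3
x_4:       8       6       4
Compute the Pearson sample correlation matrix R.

Step 1 — column means:
  mean(X_1) = (6 + 2 + 6 + 8) / 4 = 22/4 = 5.5
  mean(X_2) = (8 + 6 + 8 + 6) / 4 = 28/4 = 7
  mean(X_3) = (7 + 6 + 3 + 4) / 4 = 20/4 = 5

Step 2 — sample variances and covariances s[i,j] = (1/(n-1)) · Σ_k (x_{k,i} - mean_i) · (x_{k,j} - mean_j), with n-1 = 3:
  s[X_1,X_1] = ((0.5)·(0.5) + (-3.5)·(-3.5) + (0.5)·(0.5) + (2.5)·(2.5)) / 3 = 19/3 = 6.3333
  s[X_1,X_2] = ((0.5)·(1) + (-3.5)·(-1) + (0.5)·(1) + (2.5)·(-1)) / 3 = 2/3 = 0.6667
  s[X_1,X_3] = ((0.5)·(2) + (-3.5)·(1) + (0.5)·(-2) + (2.5)·(-1)) / 3 = -6/3 = -2
  s[X_2,X_2] = ((1)·(1) + (-1)·(-1) + (1)·(1) + (-1)·(-1)) / 3 = 4/3 = 1.3333
  s[X_2,X_3] = ((1)·(2) + (-1)·(1) + (1)·(-2) + (-1)·(-1)) / 3 = 0/3 = 0
  s[X_3,X_3] = ((2)·(2) + (1)·(1) + (-2)·(-2) + (-1)·(-1)) / 3 = 10/3 = 3.3333
  Sample standard deviations s_i = √(s[i,i]):
  s(X_1) = √(6.3333) = 2.5166
  s(X_2) = √(1.3333) = 1.1547
  s(X_3) = √(3.3333) = 1.8257

Step 3 — r_{ij} = s_{ij} / (s_i · s_j):
  r[X_1,X_1] = 1 (diagonal).
  r[X_1,X_2] = 0.6667 / (2.5166 · 1.1547) = 0.6667 / 2.9059 = 0.2294
  r[X_1,X_3] = -2 / (2.5166 · 1.8257) = -2 / 4.5947 = -0.4353
  r[X_2,X_2] = 1 (diagonal).
  r[X_2,X_3] = 0 / (1.1547 · 1.8257) = 0 / 2.1082 = 0
  r[X_3,X_3] = 1 (diagonal).

R is symmetric with unit diagonal. Assembling:

R = [[1, 0.2294, -0.4353],
 [0.2294, 1, 0],
 [-0.4353, 0, 1]]


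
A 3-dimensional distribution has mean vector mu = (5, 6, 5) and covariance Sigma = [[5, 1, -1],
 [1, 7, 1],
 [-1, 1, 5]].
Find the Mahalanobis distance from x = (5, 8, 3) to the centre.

Step 1 — centre the observation: (x - mu) = (0, 2, -2).

Step 2 — invert Sigma (cofactor / det for 3×3, or solve directly):
  Sigma^{-1} = [[0.2179, -0.0385, 0.0513],
 [-0.0385, 0.1538, -0.0385],
 [0.0513, -0.0385, 0.2179]].

Step 3 — form the quadratic (x - mu)^T · Sigma^{-1} · (x - mu):
  Sigma^{-1} · (x - mu) = (-0.1795, 0.3846, -0.5128).
  (x - mu)^T · [Sigma^{-1} · (x - mu)] = (0)·(-0.1795) + (2)·(0.3846) + (-2)·(-0.5128) = 1.7949.

Step 4 — take square root: d = √(1.7949) ≈ 1.3397.

d(x, mu) = √(1.7949) ≈ 1.3397


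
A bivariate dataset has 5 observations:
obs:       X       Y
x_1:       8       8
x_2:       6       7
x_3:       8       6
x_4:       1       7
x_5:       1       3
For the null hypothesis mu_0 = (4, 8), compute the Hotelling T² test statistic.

Step 1 — sample mean vector:
  mean(X) = (8 + 6 + 8 + 1 + 1) / 5 = 24/5 = 4.8
  mean(Y) = (8 + 7 + 6 + 7 + 3) / 5 = 31/5 = 6.2
  x̄ = (4.8, 6.2),  deviation x̄ - mu_0 = (4.8, 6.2) - (4, 8) = (0.8, -1.8).

Step 2 — sample covariance matrix, S[i,j] = (1/(n-1)) · Σ_k (x_{k,i} - mean_i) · (x_{k,j} - mean_j), divisor n-1 = 4:
  S[X,X] = ((3.2)·(3.2) + (1.2)·(1.2) + (3.2)·(3.2) + (-3.8)·(-3.8) + (-3.8)·(-3.8)) / 4 = 50.8/4 = 12.7
  S[X,Y] = ((3.2)·(1.8) + (1.2)·(0.8) + (3.2)·(-0.2) + (-3.8)·(0.8) + (-3.8)·(-3.2)) / 4 = 15.2/4 = 3.8
  S[Y,Y] = ((1.8)·(1.8) + (0.8)·(0.8) + (-0.2)·(-0.2) + (0.8)·(0.8) + (-3.2)·(-3.2)) / 4 = 14.8/4 = 3.7
  S = [[12.7, 3.8],
 [3.8, 3.7]].

Step 3 — invert S. det(S) = 12.7·3.7 - (3.8)² = 32.55.
  S^{-1} = (1/det) · [[d, -b], [-b, a]] = [[0.1137, -0.1167],
 [-0.1167, 0.3902]].

Step 4 — quadratic form (x̄ - mu_0)^T · S^{-1} · (x̄ - mu_0):
  S^{-1} · (x̄ - mu_0) = (0.3011, -0.7957),
  (x̄ - mu_0)^T · [...] = (0.8)·(0.3011) + (-1.8)·(-0.7957) = 1.6731.

Step 5 — scale by n: T² = 5 · 1.6731 = 8.3656.

T² ≈ 8.3656


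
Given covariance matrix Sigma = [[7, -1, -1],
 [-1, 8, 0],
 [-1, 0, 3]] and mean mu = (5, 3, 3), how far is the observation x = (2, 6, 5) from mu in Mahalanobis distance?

Step 1 — centre the observation: (x - mu) = (-3, 3, 2).

Step 2 — invert Sigma (cofactor / det for 3×3, or solve directly):
  Sigma^{-1} = [[0.1529, 0.0191, 0.051],
 [0.0191, 0.1274, 0.0064],
 [0.051, 0.0064, 0.3503]].

Step 3 — form the quadratic (x - mu)^T · Sigma^{-1} · (x - mu):
  Sigma^{-1} · (x - mu) = (-0.2994, 0.3376, 0.5669).
  (x - mu)^T · [Sigma^{-1} · (x - mu)] = (-3)·(-0.2994) + (3)·(0.3376) + (2)·(0.5669) = 3.0446.

Step 4 — take square root: d = √(3.0446) ≈ 1.7449.

d(x, mu) = √(3.0446) ≈ 1.7449


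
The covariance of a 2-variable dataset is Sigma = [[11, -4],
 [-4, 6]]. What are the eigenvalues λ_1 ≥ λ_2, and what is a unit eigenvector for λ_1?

Step 1 — characteristic polynomial of 2×2 Sigma:
  det(Sigma - λI) = λ² - trace · λ + det = 0.
  trace = 11 + 6 = 17, det = 11·6 - (-4)² = 50.
Step 2 — discriminant:
  Δ = trace² - 4·det = 289 - 200 = 89.
Step 3 — eigenvalues:
  λ = (trace ± √Δ)/2 = (17 ± 9.434)/2,
  λ_1 = 13.217,  λ_2 = 3.783.

Step 4 — unit eigenvector for λ_1: solve (Sigma - λ_1 I)v = 0. First row:
  (11 - 13.217)·v_x + (-4)·v_y = 0, i.e. (-2.217)·v_x + (-4)·v_y = 0,
  so v ∝ (b, λ_1 - a) = (-4, 2.217); multiply by -1 so the first entry is positive: u = (4, -2.217).
  ||u|| = √((4)² + (-2.217)²) = √(20.915) ≈ 4.5733,
  v_1 = u/||u|| ≈ (0.8746, -0.4848) (||v_1|| = 1).

λ_1 = 13.217,  λ_2 = 3.783;  v_1 ≈ (0.8746, -0.4848)


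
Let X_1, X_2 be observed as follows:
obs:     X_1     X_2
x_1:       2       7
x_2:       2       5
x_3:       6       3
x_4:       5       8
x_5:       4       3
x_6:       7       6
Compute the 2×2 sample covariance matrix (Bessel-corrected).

Step 1 — column means:
  mean(X_1) = (2 + 2 + 6 + 5 + 4 + 7) / 6 = 26/6 = 4.3333
  mean(X_2) = (7 + 5 + 3 + 8 + 3 + 6) / 6 = 32/6 = 5.3333

Step 2 — sample covariance S[i,j] = (1/(n-1)) · Σ_k (x_{k,i} - mean_i) · (x_{k,j} - mean_j), with n-1 = 5.
  S[X_1,X_1] = ((-2.3333)·(-2.3333) + (-2.3333)·(-2.3333) + (1.6667)·(1.6667) + (0.6667)·(0.6667) + (-0.3333)·(-0.3333) + (2.6667)·(2.6667)) / 5 = 21.3333/5 = 4.2667
  S[X_1,X_2] = ((-2.3333)·(1.6667) + (-2.3333)·(-0.3333) + (1.6667)·(-2.3333) + (0.6667)·(2.6667) + (-0.3333)·(-2.3333) + (2.6667)·(0.6667)) / 5 = -2.6667/5 = -0.5333
  S[X_2,X_2] = ((1.6667)·(1.6667) + (-0.3333)·(-0.3333) + (-2.3333)·(-2.3333) + (2.6667)·(2.6667) + (-2.3333)·(-2.3333) + (0.6667)·(0.6667)) / 5 = 21.3333/5 = 4.2667

S is symmetric (S[j,i] = S[i,j]). Assembling:

S = [[4.2667, -0.5333],
 [-0.5333, 4.2667]]


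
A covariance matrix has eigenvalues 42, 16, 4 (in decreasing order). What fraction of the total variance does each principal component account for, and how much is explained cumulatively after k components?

Step 1 — total variance = trace(Sigma) = Σ λ_i = 42 + 16 + 4 = 62.

Step 2 — fraction explained by component i = λ_i / Σ λ:
  PC1: 42/62 = 0.6774
  PC2: 16/62 = 0.2581
  PC3: 4/62 = 0.0645

Step 3 — cumulative fraction after k components = (λ_1 + ... + λ_k) / Σ λ:
  k = 1: 42/62 = 0.6774
  k = 2: (42 + 16)/62 = 58/62 = 0.9355
  k = 3: (42 + 16 + 4)/62 = 62/62 = 1

Summary (fraction, with percent):

explained: PC1 0.6774 (67.74%), PC2 0.2581 (25.81%), PC3 0.0645 (6.45%);  cumulative: 0.6774, 0.9355, 1


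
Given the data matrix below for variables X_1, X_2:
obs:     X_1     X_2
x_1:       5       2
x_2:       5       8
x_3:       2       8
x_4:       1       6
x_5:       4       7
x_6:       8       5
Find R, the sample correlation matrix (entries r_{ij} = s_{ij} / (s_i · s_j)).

Step 1 — column means:
  mean(X_1) = (5 + 5 + 2 + 1 + 4 + 8) / 6 = 25/6 = 4.1667
  mean(X_2) = (2 + 8 + 8 + 6 + 7 + 5) / 6 = 36/6 = 6

Step 2 — sample variances and covariances s[i,j] = (1/(n-1)) · Σ_k (x_{k,i} - mean_i) · (x_{k,j} - mean_j), with n-1 = 5:
  s[X_1,X_1] = ((0.8333)·(0.8333) + (0.8333)·(0.8333) + (-2.1667)·(-2.1667) + (-3.1667)·(-3.1667) + (-0.1667)·(-0.1667) + (3.8333)·(3.8333)) / 5 = 30.8333/5 = 6.1667
  s[X_1,X_2] = ((0.8333)·(-4) + (0.8333)·(2) + (-2.1667)·(2) + (-3.1667)·(0) + (-0.1667)·(1) + (3.8333)·(-1)) / 5 = -10/5 = -2
  s[X_2,X_2] = ((-4)·(-4) + (2)·(2) + (2)·(2) + (0)·(0) + (1)·(1) + (-1)·(-1)) / 5 = 26/5 = 5.2
  Sample standard deviations s_i = √(s[i,i]):
  s(X_1) = √(6.1667) = 2.4833
  s(X_2) = √(5.2) = 2.2804

Step 3 — r_{ij} = s_{ij} / (s_i · s_j):
  r[X_1,X_1] = 1 (diagonal).
  r[X_1,X_2] = -2 / (2.4833 · 2.2804) = -2 / 5.6627 = -0.3532
  r[X_2,X_2] = 1 (diagonal).

R is symmetric with unit diagonal. Assembling:

R = [[1, -0.3532],
 [-0.3532, 1]]


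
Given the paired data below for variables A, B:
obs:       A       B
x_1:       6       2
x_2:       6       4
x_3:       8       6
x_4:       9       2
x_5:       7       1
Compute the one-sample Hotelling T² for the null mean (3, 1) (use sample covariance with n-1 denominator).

Step 1 — sample mean vector:
  mean(A) = (6 + 6 + 8 + 9 + 7) / 5 = 36/5 = 7.2
  mean(B) = (2 + 4 + 6 + 2 + 1) / 5 = 15/5 = 3
  x̄ = (7.2, 3),  deviation x̄ - mu_0 = (7.2, 3) - (3, 1) = (4.2, 2).

Step 2 — sample covariance matrix, S[i,j] = (1/(n-1)) · Σ_k (x_{k,i} - mean_i) · (x_{k,j} - mean_j), divisor n-1 = 4:
  S[A,A] = ((-1.2)·(-1.2) + (-1.2)·(-1.2) + (0.8)·(0.8) + (1.8)·(1.8) + (-0.2)·(-0.2)) / 4 = 6.8/4 = 1.7
  S[A,B] = ((-1.2)·(-1) + (-1.2)·(1) + (0.8)·(3) + (1.8)·(-1) + (-0.2)·(-2)) / 4 = 1/4 = 0.25
  S[B,B] = ((-1)·(-1) + (1)·(1) + (3)·(3) + (-1)·(-1) + (-2)·(-2)) / 4 = 16/4 = 4
  S = [[1.7, 0.25],
 [0.25, 4]].

Step 3 — invert S. det(S) = 1.7·4 - (0.25)² = 6.7375.
  S^{-1} = (1/det) · [[d, -b], [-b, a]] = [[0.5937, -0.0371],
 [-0.0371, 0.2523]].

Step 4 — quadratic form (x̄ - mu_0)^T · S^{-1} · (x̄ - mu_0):
  S^{-1} · (x̄ - mu_0) = (2.4193, 0.3488),
  (x̄ - mu_0)^T · [...] = (4.2)·(2.4193) + (2)·(0.3488) = 10.8586.

Step 5 — scale by n: T² = 5 · 10.8586 = 54.2931.

T² ≈ 54.2931


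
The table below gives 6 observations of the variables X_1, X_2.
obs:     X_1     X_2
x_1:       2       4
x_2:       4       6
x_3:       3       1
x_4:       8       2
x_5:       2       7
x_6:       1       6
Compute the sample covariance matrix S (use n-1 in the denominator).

Step 1 — column means:
  mean(X_1) = (2 + 4 + 3 + 8 + 2 + 1) / 6 = 20/6 = 3.3333
  mean(X_2) = (4 + 6 + 1 + 2 + 7 + 6) / 6 = 26/6 = 4.3333

Step 2 — sample covariance S[i,j] = (1/(n-1)) · Σ_k (x_{k,i} - mean_i) · (x_{k,j} - mean_j), with n-1 = 5.
  S[X_1,X_1] = ((-1.3333)·(-1.3333) + (0.6667)·(0.6667) + (-0.3333)·(-0.3333) + (4.6667)·(4.6667) + (-1.3333)·(-1.3333) + (-2.3333)·(-2.3333)) / 5 = 31.3333/5 = 6.2667
  S[X_1,X_2] = ((-1.3333)·(-0.3333) + (0.6667)·(1.6667) + (-0.3333)·(-3.3333) + (4.6667)·(-2.3333) + (-1.3333)·(2.6667) + (-2.3333)·(1.6667)) / 5 = -15.6667/5 = -3.1333
  S[X_2,X_2] = ((-0.3333)·(-0.3333) + (1.6667)·(1.6667) + (-3.3333)·(-3.3333) + (-2.3333)·(-2.3333) + (2.6667)·(2.6667) + (1.6667)·(1.6667)) / 5 = 29.3333/5 = 5.8667

S is symmetric (S[j,i] = S[i,j]). Assembling:

S = [[6.2667, -3.1333],
 [-3.1333, 5.8667]]
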